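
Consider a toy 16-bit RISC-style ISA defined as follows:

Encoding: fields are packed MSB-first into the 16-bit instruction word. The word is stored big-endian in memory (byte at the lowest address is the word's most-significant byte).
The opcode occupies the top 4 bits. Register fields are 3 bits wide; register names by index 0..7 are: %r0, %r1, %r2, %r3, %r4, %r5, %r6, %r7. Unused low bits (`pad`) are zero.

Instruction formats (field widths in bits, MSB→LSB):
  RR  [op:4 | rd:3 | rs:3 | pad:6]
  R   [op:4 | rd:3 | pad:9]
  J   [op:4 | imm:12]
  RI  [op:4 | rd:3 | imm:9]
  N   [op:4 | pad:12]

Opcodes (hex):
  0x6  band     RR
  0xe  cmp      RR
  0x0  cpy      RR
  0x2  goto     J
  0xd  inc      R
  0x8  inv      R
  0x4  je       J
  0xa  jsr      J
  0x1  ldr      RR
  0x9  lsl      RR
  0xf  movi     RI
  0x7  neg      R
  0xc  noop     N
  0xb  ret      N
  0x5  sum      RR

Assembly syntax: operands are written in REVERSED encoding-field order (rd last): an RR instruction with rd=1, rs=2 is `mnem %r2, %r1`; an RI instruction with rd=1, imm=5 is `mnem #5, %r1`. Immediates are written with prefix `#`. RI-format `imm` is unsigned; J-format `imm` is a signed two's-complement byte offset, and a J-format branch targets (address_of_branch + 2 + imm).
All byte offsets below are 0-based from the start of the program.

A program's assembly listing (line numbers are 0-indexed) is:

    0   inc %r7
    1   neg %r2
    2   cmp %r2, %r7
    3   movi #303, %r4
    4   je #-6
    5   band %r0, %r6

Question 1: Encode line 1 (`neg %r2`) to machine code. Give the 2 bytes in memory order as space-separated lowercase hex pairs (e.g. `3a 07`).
74 00

L1: neg op=0x7:4|rd=2:3|pad=0:9 ⇒ 0x7400 ⇒ big 74 00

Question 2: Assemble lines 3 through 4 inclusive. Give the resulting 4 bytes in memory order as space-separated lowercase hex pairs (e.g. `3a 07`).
L3: movi op=0xf:4|rd=4:3|imm=303:9 ⇒ 0xf92f ⇒ big f9 2f
L4: je op=0x4:4|imm=-6:12 ⇒ 0x4ffa ⇒ big 4f fa

f9 2f 4f fa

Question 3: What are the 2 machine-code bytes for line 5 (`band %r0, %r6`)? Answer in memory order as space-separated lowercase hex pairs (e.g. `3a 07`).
line 5 (band): pack op=0x6:4|rd=6:3|rs=0:3|pad=0:6 = 0x6c00; big→ 6c 00

6c 00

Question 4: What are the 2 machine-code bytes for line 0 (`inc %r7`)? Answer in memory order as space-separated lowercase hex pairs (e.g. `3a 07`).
de 00

0. inc fields op=0xd:4|rd=7:3|pad=0:9 → word de00h → de 00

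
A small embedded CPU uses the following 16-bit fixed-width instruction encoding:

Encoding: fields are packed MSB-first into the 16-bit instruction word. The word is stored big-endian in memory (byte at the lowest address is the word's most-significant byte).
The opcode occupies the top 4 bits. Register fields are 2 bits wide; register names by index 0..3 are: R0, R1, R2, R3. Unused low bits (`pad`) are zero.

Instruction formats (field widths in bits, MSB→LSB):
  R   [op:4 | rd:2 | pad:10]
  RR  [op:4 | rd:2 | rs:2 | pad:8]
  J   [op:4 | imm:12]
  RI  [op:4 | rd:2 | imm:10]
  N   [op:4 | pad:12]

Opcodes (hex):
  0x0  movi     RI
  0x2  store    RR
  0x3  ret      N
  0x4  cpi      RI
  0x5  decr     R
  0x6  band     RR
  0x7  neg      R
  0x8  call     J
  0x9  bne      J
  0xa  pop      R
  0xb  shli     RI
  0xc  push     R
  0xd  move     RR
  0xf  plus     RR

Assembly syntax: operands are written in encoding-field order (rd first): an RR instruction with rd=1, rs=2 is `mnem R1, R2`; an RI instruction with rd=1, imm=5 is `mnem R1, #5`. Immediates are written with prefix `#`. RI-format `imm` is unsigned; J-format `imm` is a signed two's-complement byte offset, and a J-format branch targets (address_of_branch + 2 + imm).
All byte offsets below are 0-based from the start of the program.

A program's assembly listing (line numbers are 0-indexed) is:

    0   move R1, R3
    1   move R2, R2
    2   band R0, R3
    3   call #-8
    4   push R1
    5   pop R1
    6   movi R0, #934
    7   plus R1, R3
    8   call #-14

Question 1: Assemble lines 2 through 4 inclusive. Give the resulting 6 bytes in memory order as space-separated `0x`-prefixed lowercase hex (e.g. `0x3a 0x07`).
0x63 0x00 0x8f 0xf8 0xc4 0x00

L2: band op=0x6:4|rd=0:2|rs=3:2|pad=0:8 ⇒ 0x6300 ⇒ big 63 00
L3: call op=0x8:4|imm=-8:12 ⇒ 0x8ff8 ⇒ big 8f f8
L4: push op=0xc:4|rd=1:2|pad=0:10 ⇒ 0xc400 ⇒ big c4 00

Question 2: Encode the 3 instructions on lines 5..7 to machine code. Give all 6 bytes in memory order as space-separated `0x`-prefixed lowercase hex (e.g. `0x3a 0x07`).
line 5 (pop): pack op=0xa:4|rd=1:2|pad=0:10 = 0xa400; big→ a4 00
line 6 (movi): pack op=0x0:4|rd=0:2|imm=934:10 = 0x03a6; big→ 03 a6
line 7 (plus): pack op=0xf:4|rd=1:2|rs=3:2|pad=0:8 = 0xf700; big→ f7 00

0xa4 0x00 0x03 0xa6 0xf7 0x00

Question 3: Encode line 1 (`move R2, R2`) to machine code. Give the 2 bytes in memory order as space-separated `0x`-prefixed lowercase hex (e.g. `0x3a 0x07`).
0xda 0x00

L1: move op=0xd:4|rd=2:2|rs=2:2|pad=0:8 ⇒ 0xda00 ⇒ big da 00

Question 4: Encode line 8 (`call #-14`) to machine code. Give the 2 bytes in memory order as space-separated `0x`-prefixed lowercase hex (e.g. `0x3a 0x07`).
8. call fields op=0x8:4|imm=-14:12 → word 8ff2h → 8f f2

0x8f 0xf2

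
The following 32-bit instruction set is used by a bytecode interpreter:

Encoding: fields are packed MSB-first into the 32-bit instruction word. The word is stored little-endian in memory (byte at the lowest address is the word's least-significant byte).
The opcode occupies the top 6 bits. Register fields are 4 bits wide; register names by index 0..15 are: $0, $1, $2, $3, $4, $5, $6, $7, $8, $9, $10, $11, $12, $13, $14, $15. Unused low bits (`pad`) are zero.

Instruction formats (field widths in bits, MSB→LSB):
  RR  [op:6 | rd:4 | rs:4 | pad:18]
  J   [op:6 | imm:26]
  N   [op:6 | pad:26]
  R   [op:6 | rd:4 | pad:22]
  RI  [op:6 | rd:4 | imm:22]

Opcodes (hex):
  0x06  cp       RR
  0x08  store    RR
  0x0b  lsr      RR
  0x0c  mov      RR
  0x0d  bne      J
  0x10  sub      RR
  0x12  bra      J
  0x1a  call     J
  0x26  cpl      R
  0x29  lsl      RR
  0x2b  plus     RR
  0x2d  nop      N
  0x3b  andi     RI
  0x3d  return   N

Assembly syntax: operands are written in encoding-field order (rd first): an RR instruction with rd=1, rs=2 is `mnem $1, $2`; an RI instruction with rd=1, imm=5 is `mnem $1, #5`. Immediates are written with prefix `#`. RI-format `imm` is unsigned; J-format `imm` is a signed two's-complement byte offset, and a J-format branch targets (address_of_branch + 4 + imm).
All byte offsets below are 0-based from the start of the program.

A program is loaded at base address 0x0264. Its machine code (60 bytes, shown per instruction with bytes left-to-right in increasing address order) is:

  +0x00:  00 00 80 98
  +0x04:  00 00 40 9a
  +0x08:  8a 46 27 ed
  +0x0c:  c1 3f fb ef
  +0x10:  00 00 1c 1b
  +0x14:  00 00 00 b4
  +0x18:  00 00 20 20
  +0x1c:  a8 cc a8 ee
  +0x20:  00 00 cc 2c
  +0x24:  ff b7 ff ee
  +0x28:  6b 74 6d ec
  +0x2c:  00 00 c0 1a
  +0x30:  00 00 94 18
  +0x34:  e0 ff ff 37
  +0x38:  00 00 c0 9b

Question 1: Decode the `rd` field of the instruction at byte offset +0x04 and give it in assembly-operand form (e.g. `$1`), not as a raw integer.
$9

@+04  little-endian(00 00 40 9a) = 0x9a400000
  opcode bits[31:26]=0x26: cpl/R
  rd: (w>>22)&0xf=0x9 → $9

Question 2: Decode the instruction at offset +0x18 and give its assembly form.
store $0, $8

[18] 00 00 20 20 → 0x20200000
  top 6b → 0x8 → store [RR]
  [25:22] rd=0 = $0
  [21:18] rs=8 = $8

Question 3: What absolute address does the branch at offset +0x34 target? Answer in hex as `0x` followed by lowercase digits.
0x027c

off 0x34: read e0 ff ff 37 as little → 0x37ffffe0
  top 6b → 0xd → bne [J]
  imm: (w>>0)&0x3ffffff=0x3ffffe0 (s26→-32) → #-32
  target = base 0x0264 + off 0x34 + 4 + imm -32 = 0x027c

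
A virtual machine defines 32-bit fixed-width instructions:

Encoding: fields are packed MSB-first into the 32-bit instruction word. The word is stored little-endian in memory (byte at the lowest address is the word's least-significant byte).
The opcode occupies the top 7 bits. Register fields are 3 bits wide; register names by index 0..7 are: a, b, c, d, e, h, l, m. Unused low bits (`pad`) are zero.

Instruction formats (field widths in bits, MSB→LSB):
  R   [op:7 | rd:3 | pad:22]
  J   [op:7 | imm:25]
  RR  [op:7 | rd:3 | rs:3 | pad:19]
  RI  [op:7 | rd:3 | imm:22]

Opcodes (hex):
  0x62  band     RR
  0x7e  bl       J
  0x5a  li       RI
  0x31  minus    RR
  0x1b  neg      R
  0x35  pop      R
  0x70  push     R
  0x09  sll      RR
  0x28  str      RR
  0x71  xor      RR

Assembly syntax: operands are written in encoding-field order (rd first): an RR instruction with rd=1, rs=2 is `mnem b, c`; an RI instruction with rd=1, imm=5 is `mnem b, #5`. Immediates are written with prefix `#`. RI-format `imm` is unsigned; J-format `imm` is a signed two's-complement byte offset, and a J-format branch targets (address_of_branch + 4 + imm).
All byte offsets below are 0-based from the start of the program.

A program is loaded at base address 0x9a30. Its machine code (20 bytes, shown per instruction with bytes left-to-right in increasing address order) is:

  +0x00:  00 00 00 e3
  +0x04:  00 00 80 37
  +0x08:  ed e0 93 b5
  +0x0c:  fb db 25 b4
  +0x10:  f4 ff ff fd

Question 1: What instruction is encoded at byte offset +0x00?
[00] 00 00 00 e3 → 0xe3000000
  top 7b → 0x71 → xor [RR]
  rd: (w>>22)&0x7=0x4 → e
  rs: (w>>19)&0x7=0x0 → a

xor e, a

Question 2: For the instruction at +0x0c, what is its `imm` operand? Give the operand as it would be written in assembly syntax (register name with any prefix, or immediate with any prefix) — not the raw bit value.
#2481147

+0x0c: fb db 25 b4 ⇒ word 0xb425dbfb (little)
  opcode bits[31:25]=0x5a: li/RI
  rd@[24:22]=0x0 ⇒ a
  imm@[21:0]=0x25dbfb ⇒ #2481147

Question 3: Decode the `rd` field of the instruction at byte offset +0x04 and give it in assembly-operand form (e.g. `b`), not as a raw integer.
l

@+04  little-endian(00 00 80 37) = 0x37800000
  op=0x37800000>>25=0x1b ⇒ neg (R)
  rd: (w>>22)&0x7=0x6 → l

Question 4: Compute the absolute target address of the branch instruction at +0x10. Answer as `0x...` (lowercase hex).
0x9a38

off 0x10: read f4 ff ff fd as little → 0xfdfffff4
  opcode bits[31:25]=0x7e: bl/J
  imm@[24:0]=0x1fffff4 (s25→-12) ⇒ #-12
  target = base 0x9a30 + off 0x10 + 4 + imm -12 = 0x9a38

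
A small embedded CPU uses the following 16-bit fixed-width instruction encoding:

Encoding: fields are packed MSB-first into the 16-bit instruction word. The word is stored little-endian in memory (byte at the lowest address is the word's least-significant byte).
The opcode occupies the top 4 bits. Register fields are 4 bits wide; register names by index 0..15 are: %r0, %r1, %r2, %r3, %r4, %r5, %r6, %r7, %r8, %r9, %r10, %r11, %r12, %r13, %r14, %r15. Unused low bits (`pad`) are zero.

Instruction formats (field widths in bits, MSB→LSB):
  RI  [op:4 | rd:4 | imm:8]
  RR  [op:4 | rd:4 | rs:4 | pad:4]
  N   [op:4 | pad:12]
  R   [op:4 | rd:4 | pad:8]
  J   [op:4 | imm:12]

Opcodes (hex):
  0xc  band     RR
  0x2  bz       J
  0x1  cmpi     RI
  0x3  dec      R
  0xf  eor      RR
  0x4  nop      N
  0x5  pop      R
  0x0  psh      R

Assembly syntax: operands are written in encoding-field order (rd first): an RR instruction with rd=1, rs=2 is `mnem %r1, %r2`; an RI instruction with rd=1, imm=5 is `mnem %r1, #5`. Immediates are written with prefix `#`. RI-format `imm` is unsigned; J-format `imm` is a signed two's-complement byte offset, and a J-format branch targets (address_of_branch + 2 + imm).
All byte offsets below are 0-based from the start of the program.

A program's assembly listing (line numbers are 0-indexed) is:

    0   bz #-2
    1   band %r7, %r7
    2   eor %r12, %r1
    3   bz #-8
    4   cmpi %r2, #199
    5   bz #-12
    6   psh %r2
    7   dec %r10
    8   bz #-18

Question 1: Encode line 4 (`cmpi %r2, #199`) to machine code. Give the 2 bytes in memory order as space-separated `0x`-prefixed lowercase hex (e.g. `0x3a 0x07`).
0xc7 0x12

line 4 (cmpi): pack op=0x1:4|rd=2:4|imm=199:8 = 0x12c7; little→ c7 12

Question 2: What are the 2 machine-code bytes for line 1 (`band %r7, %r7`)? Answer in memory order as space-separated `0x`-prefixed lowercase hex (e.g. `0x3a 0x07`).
0x70 0xc7

L1: band op=0xc:4|rd=7:4|rs=7:4|pad=0:4 ⇒ 0xc770 ⇒ little 70 c7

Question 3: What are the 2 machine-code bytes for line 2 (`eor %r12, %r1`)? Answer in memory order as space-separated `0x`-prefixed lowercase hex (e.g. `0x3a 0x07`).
2. eor fields op=0xf:4|rd=12:4|rs=1:4|pad=0:4 → word fc10h → 10 fc

0x10 0xfc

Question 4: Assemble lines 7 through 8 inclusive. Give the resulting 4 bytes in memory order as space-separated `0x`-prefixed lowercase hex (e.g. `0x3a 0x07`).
0x00 0x3a 0xee 0x2f

L7: dec op=0x3:4|rd=10:4|pad=0:8 ⇒ 0x3a00 ⇒ little 00 3a
L8: bz op=0x2:4|imm=-18:12 ⇒ 0x2fee ⇒ little ee 2f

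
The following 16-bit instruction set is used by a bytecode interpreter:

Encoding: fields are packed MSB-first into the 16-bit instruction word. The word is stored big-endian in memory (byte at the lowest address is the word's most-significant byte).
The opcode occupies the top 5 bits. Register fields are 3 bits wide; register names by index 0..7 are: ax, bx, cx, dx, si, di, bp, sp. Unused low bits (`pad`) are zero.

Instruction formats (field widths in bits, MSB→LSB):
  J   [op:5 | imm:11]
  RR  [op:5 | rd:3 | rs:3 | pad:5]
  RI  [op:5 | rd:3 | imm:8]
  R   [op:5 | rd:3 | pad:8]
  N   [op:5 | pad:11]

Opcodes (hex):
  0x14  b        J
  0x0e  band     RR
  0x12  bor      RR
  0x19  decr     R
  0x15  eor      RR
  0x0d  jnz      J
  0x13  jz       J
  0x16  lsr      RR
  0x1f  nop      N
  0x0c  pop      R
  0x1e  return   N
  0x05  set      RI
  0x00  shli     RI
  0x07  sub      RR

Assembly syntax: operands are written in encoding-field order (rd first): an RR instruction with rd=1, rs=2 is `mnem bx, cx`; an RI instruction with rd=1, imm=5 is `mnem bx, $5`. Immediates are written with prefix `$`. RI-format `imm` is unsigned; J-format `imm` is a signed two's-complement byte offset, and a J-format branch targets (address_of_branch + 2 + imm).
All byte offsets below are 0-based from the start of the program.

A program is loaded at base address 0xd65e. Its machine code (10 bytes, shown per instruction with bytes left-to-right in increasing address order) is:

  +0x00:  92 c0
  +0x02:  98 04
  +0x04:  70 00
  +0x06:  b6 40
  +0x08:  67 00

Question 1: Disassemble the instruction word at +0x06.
lsr bp, cx

off 0x06: read b6 40 as big → 0xb640
  opcode bits[15:11]=0x16: lsr/RR
  [10:8] rd=6 = bp
  [7:5] rs=2 = cx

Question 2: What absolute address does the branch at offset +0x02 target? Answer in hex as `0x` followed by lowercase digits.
0xd666

[02] 98 04 → 0x9804
  opcode bits[15:11]=0x13: jz/J
  imm@[10:0]=0x4 ⇒ $4
  target = base 0xd65e + off 0x02 + 2 + imm 4 = 0xd666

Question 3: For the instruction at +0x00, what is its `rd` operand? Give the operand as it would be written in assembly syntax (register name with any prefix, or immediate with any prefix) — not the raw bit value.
@+00  big-endian(92 c0) = 0x92c0
  top 5b → 0x12 → bor [RR]
  rd@[10:8]=0x2 ⇒ cx
  rs@[7:5]=0x6 ⇒ bp

cx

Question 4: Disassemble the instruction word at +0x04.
band ax, ax

@+04  big-endian(70 00) = 0x7000
  top 5b → 0xe → band [RR]
  [10:8] rd=0 = ax
  [7:5] rs=0 = ax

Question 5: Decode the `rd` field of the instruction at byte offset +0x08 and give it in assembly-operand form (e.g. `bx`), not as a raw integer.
sp

[08] 67 00 → 0x6700
  opcode bits[15:11]=0xc: pop/R
  [10:8] rd=7 = sp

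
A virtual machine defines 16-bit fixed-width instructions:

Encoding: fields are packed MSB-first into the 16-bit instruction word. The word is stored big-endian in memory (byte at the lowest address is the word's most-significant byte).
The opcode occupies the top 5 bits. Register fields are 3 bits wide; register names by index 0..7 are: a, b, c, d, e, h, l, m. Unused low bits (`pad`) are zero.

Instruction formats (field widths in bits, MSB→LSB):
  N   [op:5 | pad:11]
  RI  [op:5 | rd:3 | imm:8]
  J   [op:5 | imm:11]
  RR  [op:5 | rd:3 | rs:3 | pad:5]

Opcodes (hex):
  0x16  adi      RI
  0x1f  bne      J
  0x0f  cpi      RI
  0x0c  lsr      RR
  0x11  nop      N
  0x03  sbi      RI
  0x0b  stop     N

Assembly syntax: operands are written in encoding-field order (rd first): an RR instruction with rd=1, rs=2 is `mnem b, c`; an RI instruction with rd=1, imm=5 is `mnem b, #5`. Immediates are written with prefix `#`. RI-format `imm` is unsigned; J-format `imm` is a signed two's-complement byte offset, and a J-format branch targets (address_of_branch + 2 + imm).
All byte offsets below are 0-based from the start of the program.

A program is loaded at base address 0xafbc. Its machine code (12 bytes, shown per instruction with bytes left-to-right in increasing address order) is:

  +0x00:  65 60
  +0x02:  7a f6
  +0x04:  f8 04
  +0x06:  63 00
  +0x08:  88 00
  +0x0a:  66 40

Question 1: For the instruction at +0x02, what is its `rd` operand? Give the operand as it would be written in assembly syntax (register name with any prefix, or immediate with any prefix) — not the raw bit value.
off 0x02: read 7a f6 as big → 0x7af6
  top 5b → 0xf → cpi [RI]
  rd@[10:8]=0x2 ⇒ c
  imm@[7:0]=0xf6 ⇒ #246

c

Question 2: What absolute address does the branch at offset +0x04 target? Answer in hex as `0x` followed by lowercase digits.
0xafc6

+0x04: f8 04 ⇒ word 0xf804 (big)
  opcode bits[15:11]=0x1f: bne/J
  [10:0] imm=4 = #4
  target = base 0xafbc + off 0x04 + 2 + imm 4 = 0xafc6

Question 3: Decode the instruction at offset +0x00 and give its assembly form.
lsr h, d

[00] 65 60 → 0x6560
  top 5b → 0xc → lsr [RR]
  rd: (w>>8)&0x7=0x5 → h
  rs: (w>>5)&0x7=0x3 → d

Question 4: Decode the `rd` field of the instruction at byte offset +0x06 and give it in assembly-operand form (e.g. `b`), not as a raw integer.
+0x06: 63 00 ⇒ word 0x6300 (big)
  top 5b → 0xc → lsr [RR]
  [10:8] rd=3 = d
  [7:5] rs=0 = a

d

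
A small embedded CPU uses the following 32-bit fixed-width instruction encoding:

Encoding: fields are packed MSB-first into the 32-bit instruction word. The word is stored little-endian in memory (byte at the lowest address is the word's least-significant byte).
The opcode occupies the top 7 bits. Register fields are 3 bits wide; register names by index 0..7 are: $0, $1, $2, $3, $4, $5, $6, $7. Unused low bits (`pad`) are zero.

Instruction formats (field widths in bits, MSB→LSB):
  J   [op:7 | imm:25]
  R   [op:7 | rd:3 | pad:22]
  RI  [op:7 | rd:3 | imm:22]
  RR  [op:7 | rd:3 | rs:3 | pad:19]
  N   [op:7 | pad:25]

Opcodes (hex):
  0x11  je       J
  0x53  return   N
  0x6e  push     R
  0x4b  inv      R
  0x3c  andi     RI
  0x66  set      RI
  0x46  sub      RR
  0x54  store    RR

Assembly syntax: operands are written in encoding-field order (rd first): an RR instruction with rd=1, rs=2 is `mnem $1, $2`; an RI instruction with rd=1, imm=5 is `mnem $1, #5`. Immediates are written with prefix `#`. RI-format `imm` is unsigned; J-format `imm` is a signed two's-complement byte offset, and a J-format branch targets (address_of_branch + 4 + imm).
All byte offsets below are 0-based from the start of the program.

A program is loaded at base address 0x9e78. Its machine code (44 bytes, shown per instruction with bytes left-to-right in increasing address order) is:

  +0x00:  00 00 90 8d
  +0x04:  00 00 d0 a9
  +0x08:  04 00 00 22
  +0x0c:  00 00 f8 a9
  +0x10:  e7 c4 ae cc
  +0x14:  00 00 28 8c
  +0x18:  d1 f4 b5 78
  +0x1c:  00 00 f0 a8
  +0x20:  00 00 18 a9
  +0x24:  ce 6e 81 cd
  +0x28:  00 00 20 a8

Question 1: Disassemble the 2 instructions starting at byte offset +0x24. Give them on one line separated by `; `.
+0x24: ce 6e 81 cd ⇒ word 0xcd816ece (little)
  opcode bits[31:25]=0x66: set/RI
  rd@[24:22]=0x6 ⇒ $6
  imm@[21:0]=0x16ece ⇒ #93902
+0x28: 00 00 20 a8 ⇒ word 0xa8200000 (little)
  opcode bits[31:25]=0x54: store/RR
  rd@[24:22]=0x0 ⇒ $0
  rs@[21:19]=0x4 ⇒ $4

set $6, #93902; store $0, $4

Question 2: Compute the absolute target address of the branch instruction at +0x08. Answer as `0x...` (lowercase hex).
off 0x08: read 04 00 00 22 as little → 0x22000004
  opcode bits[31:25]=0x11: je/J
  [24:0] imm=4 = #4
  target = base 0x9e78 + off 0x08 + 4 + imm 4 = 0x9e88

0x9e88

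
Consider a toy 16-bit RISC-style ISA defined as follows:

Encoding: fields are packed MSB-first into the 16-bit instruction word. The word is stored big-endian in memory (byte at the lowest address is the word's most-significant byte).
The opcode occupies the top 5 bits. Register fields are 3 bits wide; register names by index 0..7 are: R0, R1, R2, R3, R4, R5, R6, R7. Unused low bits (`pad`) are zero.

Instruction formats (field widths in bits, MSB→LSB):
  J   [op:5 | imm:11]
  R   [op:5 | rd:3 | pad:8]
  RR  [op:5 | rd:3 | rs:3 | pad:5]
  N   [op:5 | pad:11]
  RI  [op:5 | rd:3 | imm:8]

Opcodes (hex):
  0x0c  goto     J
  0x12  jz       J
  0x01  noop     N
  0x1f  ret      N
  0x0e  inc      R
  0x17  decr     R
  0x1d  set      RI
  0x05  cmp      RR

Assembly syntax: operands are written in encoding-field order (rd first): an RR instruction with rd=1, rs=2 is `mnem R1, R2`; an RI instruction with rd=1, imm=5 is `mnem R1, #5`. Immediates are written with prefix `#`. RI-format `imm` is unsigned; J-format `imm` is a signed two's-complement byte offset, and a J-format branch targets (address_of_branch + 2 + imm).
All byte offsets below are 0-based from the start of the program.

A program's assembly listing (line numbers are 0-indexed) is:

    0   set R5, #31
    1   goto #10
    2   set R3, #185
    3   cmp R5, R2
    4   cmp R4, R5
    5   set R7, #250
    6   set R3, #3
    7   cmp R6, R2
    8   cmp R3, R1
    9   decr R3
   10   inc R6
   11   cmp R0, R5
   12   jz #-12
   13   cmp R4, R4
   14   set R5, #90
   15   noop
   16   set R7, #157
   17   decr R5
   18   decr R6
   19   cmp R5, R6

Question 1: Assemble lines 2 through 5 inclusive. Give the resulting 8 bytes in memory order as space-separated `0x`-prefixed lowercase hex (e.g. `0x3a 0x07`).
0xeb 0xb9 0x2d 0x40 0x2c 0xa0 0xef 0xfa

2. set fields op=0x1d:5|rd=3:3|imm=185:8 → word ebb9h → eb b9
3. cmp fields op=0x5:5|rd=5:3|rs=2:3|pad=0:5 → word 2d40h → 2d 40
4. cmp fields op=0x5:5|rd=4:3|rs=5:3|pad=0:5 → word 2ca0h → 2c a0
5. set fields op=0x1d:5|rd=7:3|imm=250:8 → word effah → ef fa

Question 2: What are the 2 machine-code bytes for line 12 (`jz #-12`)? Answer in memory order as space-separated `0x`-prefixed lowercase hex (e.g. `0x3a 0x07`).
line 12 (jz): pack op=0x12:5|imm=-12:11 = 0x97f4; big→ 97 f4

0x97 0xf4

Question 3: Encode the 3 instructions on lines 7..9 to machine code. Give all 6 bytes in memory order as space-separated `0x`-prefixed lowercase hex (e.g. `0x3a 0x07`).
0x2e 0x40 0x2b 0x20 0xbb 0x00

line 7 (cmp): pack op=0x5:5|rd=6:3|rs=2:3|pad=0:5 = 0x2e40; big→ 2e 40
line 8 (cmp): pack op=0x5:5|rd=3:3|rs=1:3|pad=0:5 = 0x2b20; big→ 2b 20
line 9 (decr): pack op=0x17:5|rd=3:3|pad=0:8 = 0xbb00; big→ bb 00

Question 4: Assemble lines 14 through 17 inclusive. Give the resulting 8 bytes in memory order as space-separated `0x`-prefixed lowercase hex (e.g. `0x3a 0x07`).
14. set fields op=0x1d:5|rd=5:3|imm=90:8 → word ed5ah → ed 5a
15. noop fields op=0x1:5|pad=0:11 → word 0800h → 08 00
16. set fields op=0x1d:5|rd=7:3|imm=157:8 → word ef9dh → ef 9d
17. decr fields op=0x17:5|rd=5:3|pad=0:8 → word bd00h → bd 00

0xed 0x5a 0x08 0x00 0xef 0x9d 0xbd 0x00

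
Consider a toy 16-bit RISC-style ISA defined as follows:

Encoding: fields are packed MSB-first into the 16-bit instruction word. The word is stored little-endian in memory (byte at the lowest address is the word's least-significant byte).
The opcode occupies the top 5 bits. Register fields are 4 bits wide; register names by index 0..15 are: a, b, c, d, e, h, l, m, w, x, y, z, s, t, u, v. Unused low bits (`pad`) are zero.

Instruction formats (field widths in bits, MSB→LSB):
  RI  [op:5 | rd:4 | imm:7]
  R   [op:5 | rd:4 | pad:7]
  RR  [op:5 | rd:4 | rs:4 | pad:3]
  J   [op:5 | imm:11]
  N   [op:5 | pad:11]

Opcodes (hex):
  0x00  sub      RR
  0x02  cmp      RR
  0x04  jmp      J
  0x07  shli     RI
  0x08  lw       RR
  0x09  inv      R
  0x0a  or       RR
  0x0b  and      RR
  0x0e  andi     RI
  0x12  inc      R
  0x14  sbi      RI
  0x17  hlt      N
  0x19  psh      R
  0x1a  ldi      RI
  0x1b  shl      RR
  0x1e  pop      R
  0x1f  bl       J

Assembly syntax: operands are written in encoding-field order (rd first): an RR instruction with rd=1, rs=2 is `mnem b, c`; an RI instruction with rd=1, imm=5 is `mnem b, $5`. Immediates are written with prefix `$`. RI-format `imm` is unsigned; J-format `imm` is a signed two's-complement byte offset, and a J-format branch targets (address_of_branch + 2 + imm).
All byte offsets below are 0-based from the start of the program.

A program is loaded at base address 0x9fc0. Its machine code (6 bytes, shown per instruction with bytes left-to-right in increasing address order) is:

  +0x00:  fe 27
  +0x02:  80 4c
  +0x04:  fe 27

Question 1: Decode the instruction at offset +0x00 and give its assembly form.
jmp $-2

@+00  little-endian(fe 27) = 0x27fe
  top 5b → 0x4 → jmp [J]
  imm@[10:0]=0x7fe (s11→-2) ⇒ $-2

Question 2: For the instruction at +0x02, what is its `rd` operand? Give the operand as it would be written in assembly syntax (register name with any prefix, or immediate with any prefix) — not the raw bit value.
x

@+02  little-endian(80 4c) = 0x4c80
  opcode bits[15:11]=0x9: inv/R
  rd@[10:7]=0x9 ⇒ x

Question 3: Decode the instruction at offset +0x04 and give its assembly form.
@+04  little-endian(fe 27) = 0x27fe
  op=0x27fe>>11=0x4 ⇒ jmp (J)
  imm@[10:0]=0x7fe (s11→-2) ⇒ $-2

jmp $-2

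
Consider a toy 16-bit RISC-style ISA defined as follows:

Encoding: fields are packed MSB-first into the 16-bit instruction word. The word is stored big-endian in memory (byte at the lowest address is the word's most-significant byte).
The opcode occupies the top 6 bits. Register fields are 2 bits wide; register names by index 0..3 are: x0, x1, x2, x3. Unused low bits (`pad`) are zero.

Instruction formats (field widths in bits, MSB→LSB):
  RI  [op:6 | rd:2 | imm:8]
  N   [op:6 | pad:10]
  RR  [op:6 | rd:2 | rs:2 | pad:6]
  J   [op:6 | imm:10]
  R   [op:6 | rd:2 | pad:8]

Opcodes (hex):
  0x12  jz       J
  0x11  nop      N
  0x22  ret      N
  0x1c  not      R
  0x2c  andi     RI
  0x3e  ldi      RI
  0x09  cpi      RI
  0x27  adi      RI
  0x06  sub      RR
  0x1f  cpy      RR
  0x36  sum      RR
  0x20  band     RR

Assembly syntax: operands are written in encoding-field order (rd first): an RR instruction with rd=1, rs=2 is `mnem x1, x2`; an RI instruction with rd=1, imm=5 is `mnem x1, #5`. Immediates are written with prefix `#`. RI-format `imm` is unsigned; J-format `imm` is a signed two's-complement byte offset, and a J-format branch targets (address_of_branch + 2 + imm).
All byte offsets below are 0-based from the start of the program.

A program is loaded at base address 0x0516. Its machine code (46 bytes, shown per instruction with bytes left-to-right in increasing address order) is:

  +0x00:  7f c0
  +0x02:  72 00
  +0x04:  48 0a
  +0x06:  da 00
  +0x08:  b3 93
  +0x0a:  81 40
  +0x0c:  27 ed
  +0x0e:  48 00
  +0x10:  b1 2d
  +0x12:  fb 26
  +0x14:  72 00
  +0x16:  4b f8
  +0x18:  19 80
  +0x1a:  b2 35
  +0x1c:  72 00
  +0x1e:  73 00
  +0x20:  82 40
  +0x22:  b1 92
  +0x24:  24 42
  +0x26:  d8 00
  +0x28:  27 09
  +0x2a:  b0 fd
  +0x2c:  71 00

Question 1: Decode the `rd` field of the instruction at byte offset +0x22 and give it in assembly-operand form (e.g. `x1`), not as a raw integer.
x1

off 0x22: read b1 92 as big → 0xb192
  top 6b → 0x2c → andi [RI]
  [9:8] rd=1 = x1
  [7:0] imm=146 = #146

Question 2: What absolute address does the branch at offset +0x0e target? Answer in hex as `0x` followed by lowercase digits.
0x0526

+0x0e: 48 00 ⇒ word 0x4800 (big)
  opcode bits[15:10]=0x12: jz/J
  imm@[9:0]=0x0 ⇒ #0
  target = base 0x0516 + off 0x0e + 2 + imm 0 = 0x0526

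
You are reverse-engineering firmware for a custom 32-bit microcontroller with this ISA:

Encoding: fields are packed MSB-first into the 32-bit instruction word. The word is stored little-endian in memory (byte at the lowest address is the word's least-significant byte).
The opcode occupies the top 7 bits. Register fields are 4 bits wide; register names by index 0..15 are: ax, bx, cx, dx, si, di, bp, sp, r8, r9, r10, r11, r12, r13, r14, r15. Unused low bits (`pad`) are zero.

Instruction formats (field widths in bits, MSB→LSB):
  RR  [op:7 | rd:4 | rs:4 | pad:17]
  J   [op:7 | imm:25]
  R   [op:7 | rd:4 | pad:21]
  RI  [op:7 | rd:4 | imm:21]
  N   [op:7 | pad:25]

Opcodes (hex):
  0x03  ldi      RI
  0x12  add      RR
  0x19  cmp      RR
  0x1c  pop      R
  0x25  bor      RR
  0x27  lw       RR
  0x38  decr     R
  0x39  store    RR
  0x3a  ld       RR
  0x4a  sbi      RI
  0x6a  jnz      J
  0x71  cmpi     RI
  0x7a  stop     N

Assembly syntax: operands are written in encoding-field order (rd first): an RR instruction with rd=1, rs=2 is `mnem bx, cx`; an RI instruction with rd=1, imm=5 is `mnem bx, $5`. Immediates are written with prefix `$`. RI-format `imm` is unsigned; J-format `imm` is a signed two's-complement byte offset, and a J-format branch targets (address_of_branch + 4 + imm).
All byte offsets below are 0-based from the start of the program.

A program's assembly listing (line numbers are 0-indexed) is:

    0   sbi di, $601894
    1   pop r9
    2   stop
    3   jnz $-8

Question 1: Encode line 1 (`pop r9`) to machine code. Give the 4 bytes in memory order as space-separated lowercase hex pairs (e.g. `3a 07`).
00 00 20 39

L1: pop op=0x1c:7|rd=9:4|pad=0:21 ⇒ 0x39200000 ⇒ little 00 00 20 39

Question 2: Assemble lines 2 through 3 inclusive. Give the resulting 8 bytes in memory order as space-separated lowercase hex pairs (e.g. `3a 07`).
line 2 (stop): pack op=0x7a:7|pad=0:25 = 0xf4000000; little→ 00 00 00 f4
line 3 (jnz): pack op=0x6a:7|imm=-8:25 = 0xd5fffff8; little→ f8 ff ff d5

00 00 00 f4 f8 ff ff d5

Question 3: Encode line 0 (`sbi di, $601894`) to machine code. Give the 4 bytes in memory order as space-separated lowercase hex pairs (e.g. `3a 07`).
26 2f a9 94

line 0 (sbi): pack op=0x4a:7|rd=5:4|imm=601894:21 = 0x94a92f26; little→ 26 2f a9 94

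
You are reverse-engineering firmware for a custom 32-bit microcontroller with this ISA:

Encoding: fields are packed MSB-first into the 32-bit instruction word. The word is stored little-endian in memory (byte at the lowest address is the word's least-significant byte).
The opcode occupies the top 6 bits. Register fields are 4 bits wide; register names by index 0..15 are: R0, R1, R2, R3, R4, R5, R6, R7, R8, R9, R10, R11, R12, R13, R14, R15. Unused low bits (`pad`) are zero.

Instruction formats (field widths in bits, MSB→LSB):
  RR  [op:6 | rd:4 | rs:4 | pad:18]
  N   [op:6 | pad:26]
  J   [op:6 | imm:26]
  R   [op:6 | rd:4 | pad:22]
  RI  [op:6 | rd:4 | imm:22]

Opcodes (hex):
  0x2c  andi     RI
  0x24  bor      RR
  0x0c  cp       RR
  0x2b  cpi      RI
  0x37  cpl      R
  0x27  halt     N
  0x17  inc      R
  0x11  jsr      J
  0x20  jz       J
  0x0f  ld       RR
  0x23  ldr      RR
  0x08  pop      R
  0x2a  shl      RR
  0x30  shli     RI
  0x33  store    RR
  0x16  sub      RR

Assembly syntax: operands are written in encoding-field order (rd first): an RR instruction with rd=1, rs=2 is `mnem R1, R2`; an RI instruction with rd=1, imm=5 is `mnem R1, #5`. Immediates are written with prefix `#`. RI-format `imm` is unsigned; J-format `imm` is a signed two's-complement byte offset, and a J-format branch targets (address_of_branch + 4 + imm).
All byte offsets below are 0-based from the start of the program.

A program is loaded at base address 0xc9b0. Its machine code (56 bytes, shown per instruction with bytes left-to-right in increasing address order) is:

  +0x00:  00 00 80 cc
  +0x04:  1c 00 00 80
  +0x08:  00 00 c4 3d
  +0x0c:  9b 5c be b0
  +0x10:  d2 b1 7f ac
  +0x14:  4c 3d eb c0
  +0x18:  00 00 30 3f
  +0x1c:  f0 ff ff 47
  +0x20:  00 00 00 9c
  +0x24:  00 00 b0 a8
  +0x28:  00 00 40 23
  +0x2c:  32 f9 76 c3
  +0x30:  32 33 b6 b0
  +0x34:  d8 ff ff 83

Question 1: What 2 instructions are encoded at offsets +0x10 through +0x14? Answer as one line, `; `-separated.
[10] d2 b1 7f ac → 0xac7fb1d2
  top 6b → 0x2b → cpi [RI]
  rd@[25:22]=0x1 ⇒ R1
  imm@[21:0]=0x3fb1d2 ⇒ #4174290
[14] 4c 3d eb c0 → 0xc0eb3d4c
  top 6b → 0x30 → shli [RI]
  rd@[25:22]=0x3 ⇒ R3
  imm@[21:0]=0x2b3d4c ⇒ #2833740

cpi R1, #4174290; shli R3, #2833740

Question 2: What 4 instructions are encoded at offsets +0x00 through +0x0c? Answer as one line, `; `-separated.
store R2, R0; jz #28; ld R7, R1; andi R2, #4086939

@+00  little-endian(00 00 80 cc) = 0xcc800000
  top 6b → 0x33 → store [RR]
  [25:22] rd=2 = R2
  [21:18] rs=0 = R0
@+04  little-endian(1c 00 00 80) = 0x8000001c
  top 6b → 0x20 → jz [J]
  [25:0] imm=28 = #28
@+08  little-endian(00 00 c4 3d) = 0x3dc40000
  top 6b → 0xf → ld [RR]
  [25:22] rd=7 = R7
  [21:18] rs=1 = R1
@+0c  little-endian(9b 5c be b0) = 0xb0be5c9b
  top 6b → 0x2c → andi [RI]
  [25:22] rd=2 = R2
  [21:0] imm=4086939 = #4086939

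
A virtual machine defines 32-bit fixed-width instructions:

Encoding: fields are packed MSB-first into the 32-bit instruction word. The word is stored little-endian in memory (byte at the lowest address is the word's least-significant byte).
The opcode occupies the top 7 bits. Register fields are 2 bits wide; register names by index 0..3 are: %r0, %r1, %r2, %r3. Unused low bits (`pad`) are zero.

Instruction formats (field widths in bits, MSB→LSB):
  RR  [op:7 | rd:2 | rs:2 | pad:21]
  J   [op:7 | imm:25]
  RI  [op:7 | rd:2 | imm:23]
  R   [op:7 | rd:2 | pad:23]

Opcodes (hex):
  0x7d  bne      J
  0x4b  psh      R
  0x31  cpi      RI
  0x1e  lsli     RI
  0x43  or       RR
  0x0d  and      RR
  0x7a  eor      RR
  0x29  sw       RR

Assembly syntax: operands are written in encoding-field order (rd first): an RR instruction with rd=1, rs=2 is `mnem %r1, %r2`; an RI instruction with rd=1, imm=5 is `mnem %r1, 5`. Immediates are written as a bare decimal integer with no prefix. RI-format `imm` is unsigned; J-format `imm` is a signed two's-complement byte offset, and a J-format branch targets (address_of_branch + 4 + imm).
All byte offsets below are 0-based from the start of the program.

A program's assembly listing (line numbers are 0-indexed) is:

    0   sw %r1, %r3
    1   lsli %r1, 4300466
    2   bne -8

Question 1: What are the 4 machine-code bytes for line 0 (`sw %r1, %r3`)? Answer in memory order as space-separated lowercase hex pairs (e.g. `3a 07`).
0. sw fields op=0x29:7|rd=1:2|rs=3:2|pad=0:21 → word 52e00000h → 00 00 e0 52

00 00 e0 52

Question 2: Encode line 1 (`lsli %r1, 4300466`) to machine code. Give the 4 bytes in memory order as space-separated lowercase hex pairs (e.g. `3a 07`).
b2 9e c1 3c

L1: lsli op=0x1e:7|rd=1:2|imm=4300466:23 ⇒ 0x3cc19eb2 ⇒ little b2 9e c1 3c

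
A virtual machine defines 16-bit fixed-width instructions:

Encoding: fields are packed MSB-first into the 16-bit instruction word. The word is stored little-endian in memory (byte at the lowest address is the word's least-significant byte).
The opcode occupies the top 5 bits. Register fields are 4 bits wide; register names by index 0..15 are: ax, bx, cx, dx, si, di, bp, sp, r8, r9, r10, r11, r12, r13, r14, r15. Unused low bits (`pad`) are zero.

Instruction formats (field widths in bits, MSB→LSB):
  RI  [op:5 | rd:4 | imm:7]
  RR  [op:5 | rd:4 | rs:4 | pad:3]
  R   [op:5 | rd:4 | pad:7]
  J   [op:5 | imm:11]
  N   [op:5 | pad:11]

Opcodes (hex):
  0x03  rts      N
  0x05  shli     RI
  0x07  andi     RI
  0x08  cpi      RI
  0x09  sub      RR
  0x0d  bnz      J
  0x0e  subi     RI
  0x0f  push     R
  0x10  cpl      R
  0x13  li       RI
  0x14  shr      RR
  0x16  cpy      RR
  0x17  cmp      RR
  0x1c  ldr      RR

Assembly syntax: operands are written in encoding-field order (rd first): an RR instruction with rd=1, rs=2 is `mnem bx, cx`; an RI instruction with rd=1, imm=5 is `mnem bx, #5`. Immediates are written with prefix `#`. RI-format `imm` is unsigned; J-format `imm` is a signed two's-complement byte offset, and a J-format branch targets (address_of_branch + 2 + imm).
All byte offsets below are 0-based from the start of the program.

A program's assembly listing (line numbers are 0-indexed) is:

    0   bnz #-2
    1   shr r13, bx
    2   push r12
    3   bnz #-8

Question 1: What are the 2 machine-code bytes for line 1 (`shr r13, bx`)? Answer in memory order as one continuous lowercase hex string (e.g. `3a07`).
L1: shr op=0x14:5|rd=13:4|rs=1:4|pad=0:3 ⇒ 0xa688 ⇒ little 88 a6

88a6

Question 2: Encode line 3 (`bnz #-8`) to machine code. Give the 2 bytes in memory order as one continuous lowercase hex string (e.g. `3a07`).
f86f

L3: bnz op=0xd:5|imm=-8:11 ⇒ 0x6ff8 ⇒ little f8 6f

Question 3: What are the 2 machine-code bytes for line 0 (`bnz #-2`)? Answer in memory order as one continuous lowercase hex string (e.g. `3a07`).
fe6f

line 0 (bnz): pack op=0xd:5|imm=-2:11 = 0x6ffe; little→ fe 6f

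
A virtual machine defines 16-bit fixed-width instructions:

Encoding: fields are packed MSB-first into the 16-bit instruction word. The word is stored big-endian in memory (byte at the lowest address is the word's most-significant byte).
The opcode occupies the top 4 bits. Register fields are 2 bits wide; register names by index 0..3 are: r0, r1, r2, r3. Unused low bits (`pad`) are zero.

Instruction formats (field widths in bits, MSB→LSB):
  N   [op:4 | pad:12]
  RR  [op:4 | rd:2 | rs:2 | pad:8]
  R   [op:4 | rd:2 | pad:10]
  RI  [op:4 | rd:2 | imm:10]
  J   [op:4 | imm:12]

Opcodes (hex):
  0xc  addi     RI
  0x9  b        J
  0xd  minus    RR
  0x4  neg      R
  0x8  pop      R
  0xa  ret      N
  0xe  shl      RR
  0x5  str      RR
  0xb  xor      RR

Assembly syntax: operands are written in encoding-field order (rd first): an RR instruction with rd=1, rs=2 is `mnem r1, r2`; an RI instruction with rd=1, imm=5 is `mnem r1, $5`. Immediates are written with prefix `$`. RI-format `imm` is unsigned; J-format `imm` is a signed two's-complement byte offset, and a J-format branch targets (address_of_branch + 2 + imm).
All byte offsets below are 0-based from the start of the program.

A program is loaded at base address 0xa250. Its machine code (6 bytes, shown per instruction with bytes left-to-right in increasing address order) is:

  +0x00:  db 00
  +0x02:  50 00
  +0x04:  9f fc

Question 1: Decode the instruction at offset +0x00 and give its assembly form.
minus r2, r3

+0x00: db 00 ⇒ word 0xdb00 (big)
  opcode bits[15:12]=0xd: minus/RR
  rd: (w>>10)&0x3=0x2 → r2
  rs: (w>>8)&0x3=0x3 → r3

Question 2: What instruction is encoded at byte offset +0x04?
b $-4

@+04  big-endian(9f fc) = 0x9ffc
  opcode bits[15:12]=0x9: b/J
  imm: (w>>0)&0xfff=0xffc (s12→-4) → $-4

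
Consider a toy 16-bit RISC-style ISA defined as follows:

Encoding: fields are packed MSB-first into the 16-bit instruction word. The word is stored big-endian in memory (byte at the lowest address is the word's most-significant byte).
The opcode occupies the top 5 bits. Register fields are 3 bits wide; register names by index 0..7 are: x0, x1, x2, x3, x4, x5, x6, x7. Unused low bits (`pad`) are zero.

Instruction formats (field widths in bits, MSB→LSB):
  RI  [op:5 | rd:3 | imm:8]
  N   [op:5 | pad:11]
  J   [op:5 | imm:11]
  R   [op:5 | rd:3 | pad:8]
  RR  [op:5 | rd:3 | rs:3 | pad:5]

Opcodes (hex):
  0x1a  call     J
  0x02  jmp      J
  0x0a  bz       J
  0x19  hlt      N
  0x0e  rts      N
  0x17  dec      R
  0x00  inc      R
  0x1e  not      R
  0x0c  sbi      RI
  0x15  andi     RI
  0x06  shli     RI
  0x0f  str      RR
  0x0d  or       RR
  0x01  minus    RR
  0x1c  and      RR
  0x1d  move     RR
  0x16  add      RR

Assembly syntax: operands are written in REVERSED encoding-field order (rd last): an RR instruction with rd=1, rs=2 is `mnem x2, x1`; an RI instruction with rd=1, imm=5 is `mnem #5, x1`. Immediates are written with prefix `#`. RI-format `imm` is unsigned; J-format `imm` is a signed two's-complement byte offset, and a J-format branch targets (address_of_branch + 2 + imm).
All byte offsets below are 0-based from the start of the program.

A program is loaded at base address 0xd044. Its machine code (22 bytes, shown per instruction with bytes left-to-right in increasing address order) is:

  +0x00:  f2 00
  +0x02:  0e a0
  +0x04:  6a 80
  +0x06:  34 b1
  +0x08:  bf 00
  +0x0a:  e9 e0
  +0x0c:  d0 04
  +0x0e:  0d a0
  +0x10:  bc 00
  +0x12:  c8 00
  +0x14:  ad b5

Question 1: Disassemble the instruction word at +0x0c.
call #4

+0x0c: d0 04 ⇒ word 0xd004 (big)
  top 5b → 0x1a → call [J]
  imm@[10:0]=0x4 ⇒ #4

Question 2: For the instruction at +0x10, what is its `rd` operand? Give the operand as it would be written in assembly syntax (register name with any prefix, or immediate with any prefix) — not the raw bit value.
x4

+0x10: bc 00 ⇒ word 0xbc00 (big)
  top 5b → 0x17 → dec [R]
  rd@[10:8]=0x4 ⇒ x4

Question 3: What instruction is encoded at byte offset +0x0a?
[0a] e9 e0 → 0xe9e0
  top 5b → 0x1d → move [RR]
  rd: (w>>8)&0x7=0x1 → x1
  rs: (w>>5)&0x7=0x7 → x7

move x7, x1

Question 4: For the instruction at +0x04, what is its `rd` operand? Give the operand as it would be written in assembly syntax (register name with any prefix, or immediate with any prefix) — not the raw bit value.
x2

[04] 6a 80 → 0x6a80
  op=0x6a80>>11=0xd ⇒ or (RR)
  rd@[10:8]=0x2 ⇒ x2
  rs@[7:5]=0x4 ⇒ x4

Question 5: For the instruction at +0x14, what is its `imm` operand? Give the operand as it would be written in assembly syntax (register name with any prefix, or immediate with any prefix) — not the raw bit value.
+0x14: ad b5 ⇒ word 0xadb5 (big)
  top 5b → 0x15 → andi [RI]
  rd@[10:8]=0x5 ⇒ x5
  imm@[7:0]=0xb5 ⇒ #181

#181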